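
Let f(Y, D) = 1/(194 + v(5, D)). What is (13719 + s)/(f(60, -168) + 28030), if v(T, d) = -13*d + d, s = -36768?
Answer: -16979430/20648767 ≈ -0.82230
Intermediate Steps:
v(T, d) = -12*d
f(Y, D) = 1/(194 - 12*D)
(13719 + s)/(f(60, -168) + 28030) = (13719 - 36768)/(-1/(-194 + 12*(-168)) + 28030) = -23049/(-1/(-194 - 2016) + 28030) = -23049/(-1/(-2210) + 28030) = -23049/(-1*(-1/2210) + 28030) = -23049/(1/2210 + 28030) = -23049/61946301/2210 = -23049*2210/61946301 = -16979430/20648767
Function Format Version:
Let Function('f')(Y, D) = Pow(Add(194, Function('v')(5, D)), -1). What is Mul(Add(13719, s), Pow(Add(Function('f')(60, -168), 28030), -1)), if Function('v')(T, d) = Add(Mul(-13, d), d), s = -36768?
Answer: Rational(-16979430, 20648767) ≈ -0.82230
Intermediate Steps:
Function('v')(T, d) = Mul(-12, d)
Function('f')(Y, D) = Pow(Add(194, Mul(-12, D)), -1)
Mul(Add(13719, s), Pow(Add(Function('f')(60, -168), 28030), -1)) = Mul(Add(13719, -36768), Pow(Add(Mul(-1, Pow(Add(-194, Mul(12, -168)), -1)), 28030), -1)) = Mul(-23049, Pow(Add(Mul(-1, Pow(Add(-194, -2016), -1)), 28030), -1)) = Mul(-23049, Pow(Add(Mul(-1, Pow(-2210, -1)), 28030), -1)) = Mul(-23049, Pow(Add(Mul(-1, Rational(-1, 2210)), 28030), -1)) = Mul(-23049, Pow(Add(Rational(1, 2210), 28030), -1)) = Mul(-23049, Pow(Rational(61946301, 2210), -1)) = Mul(-23049, Rational(2210, 61946301)) = Rational(-16979430, 20648767)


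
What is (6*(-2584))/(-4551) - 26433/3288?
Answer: -7702159/1662632 ≈ -4.6325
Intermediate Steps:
(6*(-2584))/(-4551) - 26433/3288 = -15504*(-1/4551) - 26433*1/3288 = 5168/1517 - 8811/1096 = -7702159/1662632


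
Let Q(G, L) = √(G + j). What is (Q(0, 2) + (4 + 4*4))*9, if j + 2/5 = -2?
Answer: 180 + 18*I*√15/5 ≈ 180.0 + 13.943*I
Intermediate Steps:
j = -12/5 (j = -⅖ - 2 = -12/5 ≈ -2.4000)
Q(G, L) = √(-12/5 + G) (Q(G, L) = √(G - 12/5) = √(-12/5 + G))
(Q(0, 2) + (4 + 4*4))*9 = (√(-60 + 25*0)/5 + (4 + 4*4))*9 = (√(-60 + 0)/5 + (4 + 16))*9 = (√(-60)/5 + 20)*9 = ((2*I*√15)/5 + 20)*9 = (2*I*√15/5 + 20)*9 = (20 + 2*I*√15/5)*9 = 180 + 18*I*√15/5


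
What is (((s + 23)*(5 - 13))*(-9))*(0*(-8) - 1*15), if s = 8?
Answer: -33480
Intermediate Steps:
(((s + 23)*(5 - 13))*(-9))*(0*(-8) - 1*15) = (((8 + 23)*(5 - 13))*(-9))*(0*(-8) - 1*15) = ((31*(-8))*(-9))*(0 - 15) = -248*(-9)*(-15) = 2232*(-15) = -33480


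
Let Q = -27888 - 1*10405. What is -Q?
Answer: 38293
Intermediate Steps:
Q = -38293 (Q = -27888 - 10405 = -38293)
-Q = -1*(-38293) = 38293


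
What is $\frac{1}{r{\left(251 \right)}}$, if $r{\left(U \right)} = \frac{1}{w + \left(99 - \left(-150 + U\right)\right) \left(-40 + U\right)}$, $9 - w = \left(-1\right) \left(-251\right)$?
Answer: $-664$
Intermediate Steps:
$w = -242$ ($w = 9 - \left(-1\right) \left(-251\right) = 9 - 251 = -242$)
$r{\left(U \right)} = \frac{1}{-242 + \left(-40 + U\right) \left(249 - U\right)}$ ($r{\left(U \right)} = \frac{1}{-242 + \left(99 - \left(-150 + U\right)\right) \left(-40 + U\right)} = \frac{1}{-242 + \left(249 - U\right) \left(-40 + U\right)} = \frac{1}{-242 + \left(-40 + U\right) \left(249 - U\right)}$)
$\frac{1}{r{\left(251 \right)}} = \frac{1}{\left(-1\right) \frac{1}{10202 + 251^{2} - 72539}} = \frac{1}{\left(-1\right) \frac{1}{10202 + 63001 - 72539}} = \frac{1}{\left(-1\right) \frac{1}{664}} = \frac{1}{- \frac{1}{664}} = -664$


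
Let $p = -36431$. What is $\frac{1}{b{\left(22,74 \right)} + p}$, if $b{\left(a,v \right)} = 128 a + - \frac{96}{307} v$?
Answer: $- \frac{307}{10326909} \approx -2.9728 \cdot 10^{-5}$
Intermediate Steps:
$b{\left(a,v \right)} = 128 a - \frac{96 v}{307}$ ($b{\left(a,v \right)} = 128 a + \left(-96\right) \frac{1}{307} v = 128 a - \frac{96 v}{307}$)
$\frac{1}{b{\left(22,74 \right)} + p} = \frac{1}{\left(128 \cdot 22 - \frac{7104}{307}\right) - 36431} = \frac{1}{\left(2816 - \frac{7104}{307}\right) - 36431} = \frac{1}{\frac{857408}{307} - 36431} = \frac{1}{- \frac{10326909}{307}} = - \frac{307}{10326909}$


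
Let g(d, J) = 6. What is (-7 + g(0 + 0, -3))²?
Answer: 1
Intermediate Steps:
(-7 + g(0 + 0, -3))² = (-7 + 6)² = (-1)² = 1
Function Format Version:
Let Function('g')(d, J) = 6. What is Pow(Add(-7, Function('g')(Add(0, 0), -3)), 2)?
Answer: 1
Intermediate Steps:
Pow(Add(-7, Function('g')(Add(0, 0), -3)), 2) = Pow(Add(-7, 6), 2) = Pow(-1, 2) = 1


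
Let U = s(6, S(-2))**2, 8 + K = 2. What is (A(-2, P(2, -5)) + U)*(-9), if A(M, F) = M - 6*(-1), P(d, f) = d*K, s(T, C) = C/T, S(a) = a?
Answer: -37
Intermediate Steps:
K = -6 (K = -8 + 2 = -6)
U = 1/9 (U = (-2/6)**2 = (-2*1/6)**2 = (-1/3)**2 = 1/9 ≈ 0.11111)
P(d, f) = -6*d (P(d, f) = d*(-6) = -6*d)
A(M, F) = 6 + M (A(M, F) = M - 1*(-6) = M + 6 = 6 + M)
(A(-2, P(2, -5)) + U)*(-9) = ((6 - 2) + 1/9)*(-9) = (4 + 1/9)*(-9) = (37/9)*(-9) = -37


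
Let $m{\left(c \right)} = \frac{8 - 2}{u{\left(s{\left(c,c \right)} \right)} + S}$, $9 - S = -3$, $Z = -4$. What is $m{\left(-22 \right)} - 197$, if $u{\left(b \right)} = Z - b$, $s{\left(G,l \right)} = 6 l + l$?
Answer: $- \frac{5318}{27} \approx -196.96$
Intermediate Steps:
$S = 12$ ($S = 9 - -3 = 9 + 3 = 12$)
$s{\left(G,l \right)} = 7 l$
$u{\left(b \right)} = -4 - b$
$m{\left(c \right)} = \frac{6}{8 - 7 c}$ ($m{\left(c \right)} = \frac{8 - 2}{\left(-4 - 7 c\right) + 12} = \frac{6}{\left(-4 - 7 c\right) + 12} = \frac{6}{8 - 7 c}$)
$m{\left(-22 \right)} - 197 = - \frac{6}{-8 + 7 \left(-22\right)} - 197 = - \frac{6}{-8 - 154} - 197 = - \frac{6}{-162} - 197 = \left(-6\right) \left(- \frac{1}{162}\right) - 197 = \frac{1}{27} - 197 = - \frac{5318}{27}$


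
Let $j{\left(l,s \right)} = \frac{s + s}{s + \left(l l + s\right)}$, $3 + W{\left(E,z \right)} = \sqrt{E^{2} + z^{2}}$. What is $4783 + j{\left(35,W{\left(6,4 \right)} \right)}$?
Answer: $\frac{7106349077}{1485753} + \frac{4900 \sqrt{13}}{1485753} \approx 4783.0$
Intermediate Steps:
$W{\left(E,z \right)} = -3 + \sqrt{E^{2} + z^{2}}$
$j{\left(l,s \right)} = \frac{2 s}{l^{2} + 2 s}$ ($j{\left(l,s \right)} = \frac{2 s}{s + \left(l^{2} + s\right)} = \frac{2 s}{s + \left(s + l^{2}\right)} = \frac{2 s}{l^{2} + 2 s}$)
$4783 + j{\left(35,W{\left(6,4 \right)} \right)} = 4783 + \frac{2 \left(-3 + \sqrt{6^{2} + 4^{2}}\right)}{35^{2} + 2 \left(-3 + \sqrt{6^{2} + 4^{2}}\right)} = 4783 + \frac{2 \left(-3 + \sqrt{36 + 16}\right)}{1225 + 2 \left(-3 + \sqrt{36 + 16}\right)} = 4783 + \frac{2 \left(-3 + \sqrt{52}\right)}{1225 + 2 \left(-3 + \sqrt{52}\right)} = 4783 + \frac{2 \left(-3 + 2 \sqrt{13}\right)}{1225 + 2 \left(-3 + 2 \sqrt{13}\right)} = 4783 + \frac{2 \left(-3 + 2 \sqrt{13}\right)}{1225 - \left(6 - 4 \sqrt{13}\right)} = 4783 + \frac{2 \left(-3 + 2 \sqrt{13}\right)}{1219 + 4 \sqrt{13}}$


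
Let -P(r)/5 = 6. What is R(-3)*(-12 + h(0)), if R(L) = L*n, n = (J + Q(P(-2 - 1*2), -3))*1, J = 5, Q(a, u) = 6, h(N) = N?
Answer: 396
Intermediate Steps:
P(r) = -30 (P(r) = -5*6 = -30)
n = 11 (n = (5 + 6)*1 = 11*1 = 11)
R(L) = 11*L (R(L) = L*11 = 11*L)
R(-3)*(-12 + h(0)) = (11*(-3))*(-12 + 0) = -33*(-12) = 396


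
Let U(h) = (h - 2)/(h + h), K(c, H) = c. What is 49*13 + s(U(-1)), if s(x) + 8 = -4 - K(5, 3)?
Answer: 620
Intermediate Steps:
U(h) = (-2 + h)/(2*h) (U(h) = (-2 + h)/((2*h)) = (-2 + h)*(1/(2*h)) = (-2 + h)/(2*h))
s(x) = -17 (s(x) = -8 + (-4 - 1*5) = -8 + (-4 - 5) = -8 - 9 = -17)
49*13 + s(U(-1)) = 49*13 - 17 = 637 - 17 = 620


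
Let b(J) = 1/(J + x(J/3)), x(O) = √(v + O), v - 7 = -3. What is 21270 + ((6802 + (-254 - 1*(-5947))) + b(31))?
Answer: 95892693/2840 - √129/2840 ≈ 33765.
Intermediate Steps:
v = 4 (v = 7 - 3 = 4)
x(O) = √(4 + O)
b(J) = 1/(J + √(4 + J/3))
21270 + ((6802 + (-254 - 1*(-5947))) + b(31)) = 21270 + ((6802 + (-254 - 1*(-5947))) + 3/(3*31 + √3*√(12 + 31))) = 21270 + ((6802 + (-254 + 5947)) + 3/(93 + √3*√43)) = 21270 + ((6802 + 5693) + 3/(93 + √129)) = 21270 + (12495 + 3/(93 + √129)) = 33765 + 3/(93 + √129)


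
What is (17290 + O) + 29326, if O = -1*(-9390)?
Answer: 56006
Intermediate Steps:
O = 9390
(17290 + O) + 29326 = (17290 + 9390) + 29326 = 26680 + 29326 = 56006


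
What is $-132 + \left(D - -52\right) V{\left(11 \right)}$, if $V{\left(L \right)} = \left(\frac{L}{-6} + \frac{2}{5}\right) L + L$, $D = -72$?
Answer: $- \frac{110}{3} \approx -36.667$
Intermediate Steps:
$V{\left(L \right)} = L + L \left(\frac{2}{5} - \frac{L}{6}\right)$ ($V{\left(L \right)} = \left(L \left(- \frac{1}{6}\right) + 2 \cdot \frac{1}{5}\right) L + L = \left(- \frac{L}{6} + \frac{2}{5}\right) L + L = \left(\frac{2}{5} - \frac{L}{6}\right) L + L = L \left(\frac{2}{5} - \frac{L}{6}\right) + L = L + L \left(\frac{2}{5} - \frac{L}{6}\right)$)
$-132 + \left(D - -52\right) V{\left(11 \right)} = -132 + \left(-72 - -52\right) \frac{1}{30} \cdot 11 \left(42 - 55\right) = -132 + \left(-72 + 52\right) \frac{1}{30} \cdot 11 \left(42 - 55\right) = -132 - 20 \cdot \frac{1}{30} \cdot 11 \left(-13\right) = -132 - - \frac{286}{3} = -132 + \frac{286}{3} = - \frac{110}{3}$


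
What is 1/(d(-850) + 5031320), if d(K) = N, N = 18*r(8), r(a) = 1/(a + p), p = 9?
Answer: 17/85532458 ≈ 1.9876e-7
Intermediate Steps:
r(a) = 1/(9 + a) (r(a) = 1/(a + 9) = 1/(9 + a))
N = 18/17 (N = 18/(9 + 8) = 18/17 ≈ 1.0588)
d(K) = 18/17
1/(d(-850) + 5031320) = 1/(18/17 + 5031320) = 1/(85532458/17) = 17/85532458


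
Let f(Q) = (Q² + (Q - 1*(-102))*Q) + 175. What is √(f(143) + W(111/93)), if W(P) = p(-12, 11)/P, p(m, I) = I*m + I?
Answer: 4*√4753649/37 ≈ 235.71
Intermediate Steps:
p(m, I) = I + I*m
f(Q) = 175 + Q² + Q*(102 + Q) (f(Q) = (Q² + (Q + 102)*Q) + 175 = (Q² + (102 + Q)*Q) + 175 = (Q² + Q*(102 + Q)) + 175 = 175 + Q² + Q*(102 + Q))
W(P) = -121/P (W(P) = (11*(1 - 12))/P = (11*(-11))/P = -121/P)
√(f(143) + W(111/93)) = √((175 + 2*143² + 102*143) - 121/(111/93)) = √((175 + 2*20449 + 14586) - 121/(111*(1/93))) = √((175 + 40898 + 14586) - 121/37/31) = √(55659 - 121*31/37) = √(55659 - 3751/37) = √(2055632/37) = 4*√4753649/37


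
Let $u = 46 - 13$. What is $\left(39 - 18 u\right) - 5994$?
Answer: $-6549$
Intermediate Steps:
$u = 33$ ($u = 46 - 13 = 33$)
$\left(39 - 18 u\right) - 5994 = \left(39 - 594\right) - 5994 = -555 - 5994 = -6549$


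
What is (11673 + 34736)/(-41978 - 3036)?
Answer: -46409/45014 ≈ -1.0310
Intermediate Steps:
(11673 + 34736)/(-41978 - 3036) = 46409/(-45014) = 46409*(-1/45014) = -46409/45014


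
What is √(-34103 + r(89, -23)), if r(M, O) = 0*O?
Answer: I*√34103 ≈ 184.67*I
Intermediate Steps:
r(M, O) = 0
√(-34103 + r(89, -23)) = √(-34103 + 0) = √(-34103) = I*√34103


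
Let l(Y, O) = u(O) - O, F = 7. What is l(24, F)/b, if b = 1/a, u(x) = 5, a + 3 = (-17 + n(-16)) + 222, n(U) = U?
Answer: -372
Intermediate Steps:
a = 186 (a = -3 + ((-17 - 16) + 222) = -3 + (-33 + 222) = -3 + 189 = 186)
l(Y, O) = 5 - O
b = 1/186 ≈ 0.0053763
l(24, F)/b = (5 - 1*7)/(1/186) = (5 - 7)*186 = -2*186 = -372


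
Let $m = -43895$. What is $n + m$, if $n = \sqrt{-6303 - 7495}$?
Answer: $-43895 + i \sqrt{13798} \approx -43895.0 + 117.46 i$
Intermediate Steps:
$n = i \sqrt{13798}$ ($n = \sqrt{-13798} = i \sqrt{13798} \approx 117.46 i$)
$n + m = i \sqrt{13798} - 43895 = -43895 + i \sqrt{13798}$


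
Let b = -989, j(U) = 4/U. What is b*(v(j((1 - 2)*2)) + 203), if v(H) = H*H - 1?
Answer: -203734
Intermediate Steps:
v(H) = -1 + H² (v(H) = H² - 1 = -1 + H²)
b*(v(j((1 - 2)*2)) + 203) = -989*((-1 + (4/(((1 - 2)*2)))²) + 203) = -989*((-1 + (4/((-1*2)))²) + 203) = -989*((-1 + (4/(-2))²) + 203) = -989*((-1 + (4*(-½))²) + 203) = -989*((-1 + (-2)²) + 203) = -989*((-1 + 4) + 203) = -989*(3 + 203) = -989*206 = -203734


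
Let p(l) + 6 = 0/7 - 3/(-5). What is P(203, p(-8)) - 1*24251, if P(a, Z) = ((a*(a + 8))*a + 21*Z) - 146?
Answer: 43352943/5 ≈ 8.6706e+6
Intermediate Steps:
p(l) = -27/5 (p(l) = -6 + (0/7 - 3/(-5)) = -6 + (0*(⅐) - 3*(-⅕)) = -6 + (0 + ⅗) = -6 + ⅗ = -27/5)
P(a, Z) = -146 + 21*Z + a²*(8 + a) (P(a, Z) = ((a*(8 + a))*a + 21*Z) - 146 = (a²*(8 + a) + 21*Z) - 146 = (21*Z + a²*(8 + a)) - 146 = -146 + 21*Z + a²*(8 + a))
P(203, p(-8)) - 1*24251 = (-146 + 203³ + 8*203² + 21*(-27/5)) - 1*24251 = (-146 + 8365427 + 8*41209 - 567/5) - 24251 = (-146 + 8365427 + 329672 - 567/5) - 24251 = 43474198/5 - 24251 = 43352943/5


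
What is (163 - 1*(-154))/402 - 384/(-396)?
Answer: 7775/4422 ≈ 1.7583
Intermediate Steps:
(163 - 1*(-154))/402 - 384/(-396) = (163 + 154)*(1/402) - 384*(-1/396) = 317*(1/402) + 32/33 = 317/402 + 32/33 = 7775/4422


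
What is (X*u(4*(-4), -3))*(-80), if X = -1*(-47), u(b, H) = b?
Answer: 60160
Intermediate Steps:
X = 47
(X*u(4*(-4), -3))*(-80) = (47*(4*(-4)))*(-80) = (47*(-16))*(-80) = -752*(-80) = 60160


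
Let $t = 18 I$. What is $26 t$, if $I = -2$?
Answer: $-936$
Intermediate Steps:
$t = -36$ ($t = 18 \left(-2\right) = -36$)
$26 t = 26 \left(-36\right) = -936$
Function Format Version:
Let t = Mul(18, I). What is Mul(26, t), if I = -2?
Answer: -936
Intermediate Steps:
t = -36 (t = Mul(18, -2) = -36)
Mul(26, t) = Mul(26, -36) = -936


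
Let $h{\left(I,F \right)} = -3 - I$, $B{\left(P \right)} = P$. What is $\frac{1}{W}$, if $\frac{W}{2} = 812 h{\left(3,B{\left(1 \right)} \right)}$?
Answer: $- \frac{1}{9744} \approx -0.00010263$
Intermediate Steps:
$W = -9744$ ($W = 2 \cdot 812 \left(-3 - 3\right) = 2 \cdot 812 \left(-6\right) = 2 \left(-4872\right) = -9744$)
$\frac{1}{W} = \frac{1}{-9744} = - \frac{1}{9744}$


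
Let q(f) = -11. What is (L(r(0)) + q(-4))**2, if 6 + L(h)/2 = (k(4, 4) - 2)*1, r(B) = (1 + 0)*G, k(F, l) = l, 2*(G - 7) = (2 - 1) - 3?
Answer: 361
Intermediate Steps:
G = 6 (G = 7 + ((2 - 1) - 3)/2 = 7 + (1 - 3)/2 = 7 + (1/2)*(-2) = 7 - 1 = 6)
r(B) = 6 (r(B) = (1 + 0)*6 = 1*6 = 6)
L(h) = -8 (L(h) = -12 + 2*((4 - 2)*1) = -12 + 2*(2*1) = -12 + 2*2 = -12 + 4 = -8)
(L(r(0)) + q(-4))**2 = (-8 - 11)**2 = (-19)**2 = 361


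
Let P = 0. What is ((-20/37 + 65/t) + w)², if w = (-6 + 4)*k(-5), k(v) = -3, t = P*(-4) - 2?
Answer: 4004001/5476 ≈ 731.19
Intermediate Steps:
t = -2 (t = 0*(-4) - 2 = 0 - 2 = -2)
w = 6 (w = (-6 + 4)*(-3) = -2*(-3) = 6)
((-20/37 + 65/t) + w)² = ((-20/37 + 65/(-2)) + 6)² = ((-20*1/37 + 65*(-½)) + 6)² = ((-20/37 - 65/2) + 6)² = (-2445/74 + 6)² = (-2001/74)² = 4004001/5476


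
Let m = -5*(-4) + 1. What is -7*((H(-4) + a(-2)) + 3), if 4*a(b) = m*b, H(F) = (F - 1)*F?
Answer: -175/2 ≈ -87.500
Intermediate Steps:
m = 21 (m = 20 + 1 = 21)
H(F) = F*(-1 + F) (H(F) = (-1 + F)*F = F*(-1 + F))
a(b) = 21*b/4 (a(b) = (21*b)/4 = 21*b/4)
-7*((H(-4) + a(-2)) + 3) = -7*((-4*(-1 - 4) + (21/4)*(-2)) + 3) = -7*((-4*(-5) - 21/2) + 3) = -7*((20 - 21/2) + 3) = -7*(19/2 + 3) = -7*25/2 = -175/2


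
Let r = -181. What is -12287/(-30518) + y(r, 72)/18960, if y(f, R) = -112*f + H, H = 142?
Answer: 213988993/144655320 ≈ 1.4793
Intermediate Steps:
y(f, R) = 142 - 112*f (y(f, R) = -112*f + 142 = 142 - 112*f)
-12287/(-30518) + y(r, 72)/18960 = -12287/(-30518) + (142 - 112*(-181))/18960 = -12287*(-1/30518) + (142 + 20272)*(1/18960) = 12287/30518 + 20414*(1/18960) = 12287/30518 + 10207/9480 = 213988993/144655320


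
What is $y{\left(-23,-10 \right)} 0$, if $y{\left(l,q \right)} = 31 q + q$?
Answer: $0$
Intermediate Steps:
$y{\left(l,q \right)} = 32 q$
$y{\left(-23,-10 \right)} 0 = 32 \left(-10\right) 0 = \left(-320\right) 0 = 0$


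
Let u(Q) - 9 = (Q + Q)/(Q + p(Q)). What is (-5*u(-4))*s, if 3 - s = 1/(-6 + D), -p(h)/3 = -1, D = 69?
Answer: -15980/63 ≈ -253.65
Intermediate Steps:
p(h) = 3 (p(h) = -3*(-1) = 3)
s = 188/63 (s = 3 - 1/(-6 + 69) = 3 - 1/63 = 188/63 ≈ 2.9841)
u(Q) = 9 + 2*Q/(3 + Q) (u(Q) = 9 + (Q + Q)/(Q + 3) = 9 + (2*Q)/(3 + Q) = 9 + 2*Q/(3 + Q))
(-5*u(-4))*s = -5*(27 + 11*(-4))/(3 - 4)*(188/63) = -5*(27 - 44)/(-1)*(188/63) = -(-5)*(-17)*(188/63) = -5*17*(188/63) = -85*188/63 = -15980/63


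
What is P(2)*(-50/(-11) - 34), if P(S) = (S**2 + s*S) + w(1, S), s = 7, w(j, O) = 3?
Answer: -6804/11 ≈ -618.54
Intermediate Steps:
P(S) = 3 + S**2 + 7*S (P(S) = (S**2 + 7*S) + 3 = 3 + S**2 + 7*S)
P(2)*(-50/(-11) - 34) = (3 + 2**2 + 7*2)*(-50/(-11) - 34) = (3 + 4 + 14)*(-50*(-1/11) - 34) = 21*(50/11 - 34) = 21*(-324/11) = -6804/11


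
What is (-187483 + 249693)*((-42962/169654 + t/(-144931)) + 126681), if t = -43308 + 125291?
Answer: 96886724480040722450/12294061937 ≈ 7.8808e+9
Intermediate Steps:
t = 81983
(-187483 + 249693)*((-42962/169654 + t/(-144931)) + 126681) = (-187483 + 249693)*((-42962/169654 + 81983/(-144931)) + 126681) = 62210*((-42962*1/169654 + 81983*(-1/144931)) + 126681) = 62210*((-21481/84827 - 81983/144931) + 126681) = 62210*(-10067634752/12294061937 + 126681) = 62210*(1557413992606345/12294061937) = 96886724480040722450/12294061937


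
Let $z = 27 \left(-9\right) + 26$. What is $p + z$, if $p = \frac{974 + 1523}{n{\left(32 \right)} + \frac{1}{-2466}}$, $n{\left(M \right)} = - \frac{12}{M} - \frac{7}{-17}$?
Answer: $\frac{417393887}{6097} \approx 68459.0$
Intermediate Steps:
$z = -217$ ($z = -243 + 26 = -217$)
$n{\left(M \right)} = \frac{7}{17} - \frac{12}{M}$ ($n{\left(M \right)} = - \frac{12}{M} - - \frac{7}{17} = - \frac{12}{M} + \frac{7}{17} = \frac{7}{17} - \frac{12}{M}$)
$p = \frac{418716936}{6097}$ ($p = \frac{974 + 1523}{\left(\frac{7}{17} - \frac{12}{32}\right) + \frac{1}{-2466}} = \frac{2497}{\left(\frac{7}{17} - \frac{3}{8}\right) - \frac{1}{2466}} = \frac{2497}{\frac{5}{136} - \frac{1}{2466}} = \frac{2497}{\frac{6097}{167688}} = 2497 \cdot \frac{167688}{6097} = \frac{418716936}{6097} \approx 68676.0$)
$p + z = \frac{418716936}{6097} - 217 = \frac{417393887}{6097}$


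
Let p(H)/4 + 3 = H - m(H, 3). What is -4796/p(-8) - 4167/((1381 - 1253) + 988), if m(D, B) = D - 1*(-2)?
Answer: 146361/620 ≈ 236.07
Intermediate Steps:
m(D, B) = 2 + D (m(D, B) = D + 2 = 2 + D)
p(H) = -20 (p(H) = -12 + 4*(H - (2 + H)) = -12 + 4*(H + (-2 - H)) = -12 + 4*(-2) = -12 - 8 = -20)
-4796/p(-8) - 4167/((1381 - 1253) + 988) = -4796/(-20) - 4167/((1381 - 1253) + 988) = -4796*(-1/20) - 4167/(128 + 988) = 1199/5 - 4167/1116 = 1199/5 - 4167*1/1116 = 1199/5 - 463/124 = 146361/620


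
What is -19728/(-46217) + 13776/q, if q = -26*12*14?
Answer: -1638433/600821 ≈ -2.7270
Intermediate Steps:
q = -4368 (q = -312*14 = -4368)
-19728/(-46217) + 13776/q = -19728/(-46217) + 13776/(-4368) = -19728*(-1/46217) + 13776*(-1/4368) = 19728/46217 - 41/13 = -1638433/600821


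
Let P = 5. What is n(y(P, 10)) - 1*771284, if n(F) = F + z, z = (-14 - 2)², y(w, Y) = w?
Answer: -771023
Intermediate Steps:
z = 256 (z = (-16)² = 256)
n(F) = 256 + F (n(F) = F + 256 = 256 + F)
n(y(P, 10)) - 1*771284 = (256 + 5) - 1*771284 = 261 - 771284 = -771023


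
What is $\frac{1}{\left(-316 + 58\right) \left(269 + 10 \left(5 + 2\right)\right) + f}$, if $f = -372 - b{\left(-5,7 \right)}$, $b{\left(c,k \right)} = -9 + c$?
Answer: $- \frac{1}{87820} \approx -1.1387 \cdot 10^{-5}$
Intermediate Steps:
$f = -358$ ($f = -372 - \left(-9 - 5\right) = -372 - -14 = -372 + 14 = -358$)
$\frac{1}{\left(-316 + 58\right) \left(269 + 10 \left(5 + 2\right)\right) + f} = \frac{1}{\left(-316 + 58\right) \left(269 + 10 \left(5 + 2\right)\right) - 358} = \frac{1}{- 258 \left(269 + 10 \cdot 7\right) - 358} = \frac{1}{- 258 \left(269 + 70\right) - 358} = \frac{1}{\left(-258\right) 339 - 358} = \frac{1}{-87462 - 358} = \frac{1}{-87820} = - \frac{1}{87820}$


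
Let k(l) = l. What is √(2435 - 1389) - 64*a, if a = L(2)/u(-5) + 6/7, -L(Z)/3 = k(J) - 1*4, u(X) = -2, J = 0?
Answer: 2304/7 + √1046 ≈ 361.48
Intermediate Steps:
L(Z) = 12 (L(Z) = -3*(0 - 1*4) = -3*(0 - 4) = -3*(-4) = 12)
a = -36/7 (a = 12/(-2) + 6/7 = 12*(-½) + 6*(⅐) = -6 + 6/7 = -36/7 ≈ -5.1429)
√(2435 - 1389) - 64*a = √(2435 - 1389) - 64*(-36)/7 = √1046 - 1*(-2304/7) = √1046 + 2304/7 = 2304/7 + √1046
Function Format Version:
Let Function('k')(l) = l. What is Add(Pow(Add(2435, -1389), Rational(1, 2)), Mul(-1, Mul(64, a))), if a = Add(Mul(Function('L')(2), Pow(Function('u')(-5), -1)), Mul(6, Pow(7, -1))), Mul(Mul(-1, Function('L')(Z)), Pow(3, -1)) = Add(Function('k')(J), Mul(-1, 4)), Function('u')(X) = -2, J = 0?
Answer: Add(Rational(2304, 7), Pow(1046, Rational(1, 2))) ≈ 361.48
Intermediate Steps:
Function('L')(Z) = 12 (Function('L')(Z) = Mul(-3, Add(0, Mul(-1, 4))) = Mul(-3, Add(0, -4)) = Mul(-3, -4) = 12)
a = Rational(-36, 7) (a = Add(Mul(12, Pow(-2, -1)), Mul(6, Pow(7, -1))) = Add(Mul(12, Rational(-1, 2)), Mul(6, Rational(1, 7))) = Add(-6, Rational(6, 7)) = Rational(-36, 7) ≈ -5.1429)
Add(Pow(Add(2435, -1389), Rational(1, 2)), Mul(-1, Mul(64, a))) = Add(Pow(Add(2435, -1389), Rational(1, 2)), Mul(-1, Mul(64, Rational(-36, 7)))) = Add(Pow(1046, Rational(1, 2)), Mul(-1, Rational(-2304, 7))) = Add(Pow(1046, Rational(1, 2)), Rational(2304, 7)) = Add(Rational(2304, 7), Pow(1046, Rational(1, 2)))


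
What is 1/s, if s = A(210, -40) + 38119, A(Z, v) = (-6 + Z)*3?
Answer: 1/38731 ≈ 2.5819e-5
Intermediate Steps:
A(Z, v) = -18 + 3*Z
s = 38731 (s = (-18 + 3*210) + 38119 = (-18 + 630) + 38119 = 612 + 38119 = 38731)
1/s = 1/38731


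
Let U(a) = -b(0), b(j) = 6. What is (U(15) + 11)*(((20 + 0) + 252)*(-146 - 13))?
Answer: -216240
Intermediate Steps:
U(a) = -6 (U(a) = -1*6 = -6)
(U(15) + 11)*(((20 + 0) + 252)*(-146 - 13)) = (-6 + 11)*(((20 + 0) + 252)*(-146 - 13)) = 5*((20 + 252)*(-159)) = 5*(272*(-159)) = 5*(-43248) = -216240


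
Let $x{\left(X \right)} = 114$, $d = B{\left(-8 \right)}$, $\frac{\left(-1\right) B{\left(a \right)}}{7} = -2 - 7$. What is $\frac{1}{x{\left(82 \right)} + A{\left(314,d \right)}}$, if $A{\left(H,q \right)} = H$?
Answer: $\frac{1}{428} \approx 0.0023364$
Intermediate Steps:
$B{\left(a \right)} = 63$ ($B{\left(a \right)} = - 7 \left(-2 - 7\right) = \left(-7\right) \left(-9\right) = 63$)
$d = 63$
$\frac{1}{x{\left(82 \right)} + A{\left(314,d \right)}} = \frac{1}{114 + 314} = \frac{1}{428}$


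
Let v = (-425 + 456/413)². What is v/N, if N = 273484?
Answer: 30649154761/46647892396 ≈ 0.65703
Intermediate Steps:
v = 30649154761/170569 (v = (-425 + 456*(1/413))² = (-425 + 456/413)² = (-175069/413)² = 30649154761/170569 ≈ 1.7969e+5)
v/N = (30649154761/170569)/273484 = (30649154761/170569)*(1/273484) = 30649154761/46647892396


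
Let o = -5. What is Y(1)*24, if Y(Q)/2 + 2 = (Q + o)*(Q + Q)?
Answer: -480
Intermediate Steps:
Y(Q) = -4 + 4*Q*(-5 + Q) (Y(Q) = -4 + 2*((Q - 5)*(Q + Q)) = -4 + 2*((-5 + Q)*(2*Q)) = -4 + 2*(2*Q*(-5 + Q)) = -4 + 4*Q*(-5 + Q))
Y(1)*24 = (-4 - 20*1 + 4*1²)*24 = (-4 - 20 + 4*1)*24 = (-4 - 20 + 4)*24 = -20*24 = -480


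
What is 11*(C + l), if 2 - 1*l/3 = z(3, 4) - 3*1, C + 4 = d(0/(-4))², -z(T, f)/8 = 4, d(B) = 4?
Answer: 1353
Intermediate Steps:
z(T, f) = -32 (z(T, f) = -8*4 = -32)
C = 12 (C = -4 + 4² = -4 + 16 = 12)
l = 111 (l = 6 - 3*(-32 - 3*1) = 6 - 3*(-32 - 3) = 6 - 3*(-35) = 6 + 105 = 111)
11*(C + l) = 11*(12 + 111) = 11*123 = 1353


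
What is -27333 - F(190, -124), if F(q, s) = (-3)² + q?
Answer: -27532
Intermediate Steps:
F(q, s) = 9 + q
-27333 - F(190, -124) = -27333 - (9 + 190) = -27333 - 1*199 = -27333 - 199 = -27532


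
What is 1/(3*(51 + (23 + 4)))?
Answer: 1/234 ≈ 0.0042735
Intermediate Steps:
1/(3*(51 + (23 + 4))) = 1/(3*(51 + 27)) = 1/(3*78) = 1/234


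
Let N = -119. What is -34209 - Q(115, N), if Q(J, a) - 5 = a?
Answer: -34095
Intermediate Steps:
Q(J, a) = 5 + a
-34209 - Q(115, N) = -34209 - (5 - 119) = -34209 - 1*(-114) = -34209 + 114 = -34095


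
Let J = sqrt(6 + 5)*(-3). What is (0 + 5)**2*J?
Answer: -75*sqrt(11) ≈ -248.75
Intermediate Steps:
J = -3*sqrt(11) (J = sqrt(11)*(-3) = -3*sqrt(11) ≈ -9.9499)
(0 + 5)**2*J = (0 + 5)**2*(-3*sqrt(11)) = 5**2*(-3*sqrt(11)) = 25*(-3*sqrt(11)) = -75*sqrt(11)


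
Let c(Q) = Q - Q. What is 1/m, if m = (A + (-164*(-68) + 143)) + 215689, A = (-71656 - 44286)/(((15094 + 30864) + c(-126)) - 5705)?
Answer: 40253/9136671010 ≈ 4.4057e-6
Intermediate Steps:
c(Q) = 0
A = -115942/40253 (A = (-71656 - 44286)/(((15094 + 30864) + 0) - 5705) = -115942/((45958 + 0) - 5705) = -115942/(45958 - 5705) = -115942/40253 ≈ -2.8803)
m = 9136671010/40253 (m = (-115942/40253 + (-164*(-68) + 143)) + 215689 = (-115942/40253 + (11152 + 143)) + 215689 = (-115942/40253 + 11295) + 215689 = 454541693/40253 + 215689 = 9136671010/40253 ≈ 2.2698e+5)
1/m = 1/(9136671010/40253) = 40253/9136671010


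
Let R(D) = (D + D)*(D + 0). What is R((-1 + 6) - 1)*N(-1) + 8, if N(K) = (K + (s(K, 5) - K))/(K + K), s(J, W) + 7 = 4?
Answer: 56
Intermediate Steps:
s(J, W) = -3 (s(J, W) = -7 + 4 = -3)
R(D) = 2*D**2 (R(D) = (2*D)*D = 2*D**2)
N(K) = -3/(2*K) (N(K) = (K + (-3 - K))/(K + K) = -3*1/(2*K) = -3/(2*K))
R((-1 + 6) - 1)*N(-1) + 8 = (2*((-1 + 6) - 1)**2)*(-3/2/(-1)) + 8 = (2*(5 - 1)**2)*(-3/2*(-1)) + 8 = (2*4**2)*(3/2) + 8 = (2*16)*(3/2) + 8 = 32*(3/2) + 8 = 48 + 8 = 56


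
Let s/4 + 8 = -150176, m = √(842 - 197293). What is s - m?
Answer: -600736 - I*√196451 ≈ -6.0074e+5 - 443.23*I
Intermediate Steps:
m = I*√196451 (m = √(-196451) = I*√196451 ≈ 443.23*I)
s = -600736 (s = -32 + 4*(-150176) = -32 - 600704 = -600736)
s - m = -600736 - I*√196451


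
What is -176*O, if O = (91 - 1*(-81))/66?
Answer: -1376/3 ≈ -458.67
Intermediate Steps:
O = 86/33 (O = (91 + 81)*(1/66) = 172*(1/66) = 86/33 ≈ 2.6061)
-176*O = -176*86/33 = -1376/3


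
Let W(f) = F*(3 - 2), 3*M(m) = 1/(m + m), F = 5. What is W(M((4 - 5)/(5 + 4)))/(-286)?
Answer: -5/286 ≈ -0.017483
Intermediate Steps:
M(m) = 1/(6*m) (M(m) = 1/(3*(m + m)) = 1/(3*((2*m))) = (1/(2*m))/3 = 1/(6*m))
W(f) = 5 (W(f) = 5*(3 - 2) = 5*1 = 5)
W(M((4 - 5)/(5 + 4)))/(-286) = 5/(-286) = -1/286*5 = -5/286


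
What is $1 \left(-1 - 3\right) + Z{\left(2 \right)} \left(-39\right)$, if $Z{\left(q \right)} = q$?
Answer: $-82$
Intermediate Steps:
$1 \left(-1 - 3\right) + Z{\left(2 \right)} \left(-39\right) = 1 \left(-1 - 3\right) + 2 \left(-39\right) = 1 \left(-4\right) - 78 = -4 - 78 = -82$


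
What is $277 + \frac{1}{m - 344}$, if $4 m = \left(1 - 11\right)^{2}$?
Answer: $\frac{88362}{319} \approx 277.0$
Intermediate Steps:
$m = 25$ ($m = \frac{\left(1 - 11\right)^{2}}{4} = \frac{\left(-10\right)^{2}}{4} = \frac{1}{4} \cdot 100 = 25$)
$277 + \frac{1}{m - 344} = 277 + \frac{1}{25 - 344} = 277 + \frac{1}{-319} = 277 - \frac{1}{319} = \frac{88362}{319}$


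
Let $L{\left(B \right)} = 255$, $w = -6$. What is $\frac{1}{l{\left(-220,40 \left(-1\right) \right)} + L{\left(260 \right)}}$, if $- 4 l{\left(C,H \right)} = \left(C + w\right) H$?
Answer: $- \frac{1}{2005} \approx -0.00049875$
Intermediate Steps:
$l{\left(C,H \right)} = - \frac{H \left(-6 + C\right)}{4}$ ($l{\left(C,H \right)} = - \frac{\left(C - 6\right) H}{4} = - \frac{\left(-6 + C\right) H}{4} = - \frac{H \left(-6 + C\right)}{4}$)
$\frac{1}{l{\left(-220,40 \left(-1\right) \right)} + L{\left(260 \right)}} = \frac{1}{\frac{40 \left(-1\right) \left(6 - -220\right)}{4} + 255} = \frac{1}{\frac{1}{4} \left(-40\right) \left(6 + 220\right) + 255} = \frac{1}{\frac{1}{4} \left(-40\right) 226 + 255} = \frac{1}{-2260 + 255} = \frac{1}{-2005} = - \frac{1}{2005}$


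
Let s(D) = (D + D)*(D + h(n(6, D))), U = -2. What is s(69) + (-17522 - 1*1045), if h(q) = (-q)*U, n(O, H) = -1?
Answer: -9321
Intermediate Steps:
h(q) = 2*q (h(q) = -q*(-2) = 2*q)
s(D) = 2*D*(-2 + D) (s(D) = (D + D)*(D + 2*(-1)) = (2*D)*(D - 2) = (2*D)*(-2 + D) = 2*D*(-2 + D))
s(69) + (-17522 - 1*1045) = 2*69*(-2 + 69) + (-17522 - 1*1045) = 2*69*67 + (-17522 - 1045) = 9246 - 18567 = -9321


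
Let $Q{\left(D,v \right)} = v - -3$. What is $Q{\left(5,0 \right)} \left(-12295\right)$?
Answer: $-36885$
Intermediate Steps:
$Q{\left(D,v \right)} = 3 + v$ ($Q{\left(D,v \right)} = v + 3 = 3 + v$)
$Q{\left(5,0 \right)} \left(-12295\right) = \left(3 + 0\right) \left(-12295\right) = 3 \left(-12295\right) = -36885$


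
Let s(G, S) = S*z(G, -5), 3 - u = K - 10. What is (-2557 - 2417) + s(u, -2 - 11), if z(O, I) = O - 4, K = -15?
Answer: -5286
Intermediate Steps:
u = 28 (u = 3 - (-15 - 10) = 3 - 1*(-25) = 3 + 25 = 28)
z(O, I) = -4 + O
s(G, S) = S*(-4 + G)
(-2557 - 2417) + s(u, -2 - 11) = (-2557 - 2417) + (-2 - 11)*(-4 + 28) = -4974 - 13*24 = -4974 - 312 = -5286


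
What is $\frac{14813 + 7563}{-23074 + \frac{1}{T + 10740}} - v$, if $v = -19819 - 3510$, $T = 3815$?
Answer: $\frac{7834533945021}{335842069} \approx 23328.0$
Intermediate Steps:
$v = -23329$
$\frac{14813 + 7563}{-23074 + \frac{1}{T + 10740}} - v = \frac{14813 + 7563}{-23074 + \frac{1}{3815 + 10740}} - -23329 = \frac{22376}{-23074 + \frac{1}{14555}} + 23329 = \frac{22376}{- \frac{335842069}{14555}} + 23329 = 22376 \left(- \frac{14555}{335842069}\right) + 23329 = - \frac{325682680}{335842069} + 23329 = \frac{7834533945021}{335842069}$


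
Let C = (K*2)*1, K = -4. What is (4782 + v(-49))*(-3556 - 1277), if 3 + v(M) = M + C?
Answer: -22821426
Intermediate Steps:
C = -8 (C = -4*2*1 = -8*1 = -8)
v(M) = -11 + M (v(M) = -3 + (M - 8) = -3 + (-8 + M) = -11 + M)
(4782 + v(-49))*(-3556 - 1277) = (4782 + (-11 - 49))*(-3556 - 1277) = (4782 - 60)*(-4833) = 4722*(-4833) = -22821426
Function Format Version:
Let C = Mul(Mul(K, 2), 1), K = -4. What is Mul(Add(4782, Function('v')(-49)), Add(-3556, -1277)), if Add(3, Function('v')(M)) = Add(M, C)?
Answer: -22821426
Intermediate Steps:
C = -8 (C = Mul(Mul(-4, 2), 1) = Mul(-8, 1) = -8)
Function('v')(M) = Add(-11, M) (Function('v')(M) = Add(-3, Add(M, -8)) = Add(-3, Add(-8, M)) = Add(-11, M))
Mul(Add(4782, Function('v')(-49)), Add(-3556, -1277)) = Mul(Add(4782, Add(-11, -49)), Add(-3556, -1277)) = Mul(Add(4782, -60), -4833) = Mul(4722, -4833) = -22821426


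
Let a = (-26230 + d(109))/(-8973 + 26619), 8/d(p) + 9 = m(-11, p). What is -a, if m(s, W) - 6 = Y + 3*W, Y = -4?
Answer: 349733/235280 ≈ 1.4865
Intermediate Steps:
m(s, W) = 2 + 3*W (m(s, W) = 6 + (-4 + 3*W) = 2 + 3*W)
d(p) = 8/(-7 + 3*p) (d(p) = 8/(-9 + (2 + 3*p)) = 8/(-7 + 3*p))
a = -349733/235280 (a = (-26230 + 8/(-7 + 3*109))/(-8973 + 26619) = (-26230 + 8/(-7 + 327))/17646 = (-26230 + 8/320)*(1/17646) = (-26230 + 8*(1/320))*(1/17646) = (-26230 + 1/40)*(1/17646) = -1049199/40*1/17646 = -349733/235280 ≈ -1.4865)
-a = -1*(-349733/235280) = 349733/235280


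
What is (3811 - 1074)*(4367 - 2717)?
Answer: 4516050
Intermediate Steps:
(3811 - 1074)*(4367 - 2717) = 2737*1650 = 4516050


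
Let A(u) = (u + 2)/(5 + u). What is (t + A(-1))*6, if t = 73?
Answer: 879/2 ≈ 439.50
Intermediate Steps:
A(u) = (2 + u)/(5 + u)
(t + A(-1))*6 = (73 + (2 - 1)/(5 - 1))*6 = (73 + 1/4)*6 = (73 + (¼)*1)*6 = (73 + ¼)*6 = (293/4)*6 = 879/2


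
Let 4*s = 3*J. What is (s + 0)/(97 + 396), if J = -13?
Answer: -39/1972 ≈ -0.019777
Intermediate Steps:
s = -39/4 (s = (3*(-13))/4 = (¼)*(-39) = -39/4 ≈ -9.7500)
(s + 0)/(97 + 396) = (-39/4 + 0)/(97 + 396) = -39/4/493 = -39/4*1/493 = -39/1972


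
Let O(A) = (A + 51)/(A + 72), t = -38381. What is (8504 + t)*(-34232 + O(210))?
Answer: 96135850317/94 ≈ 1.0227e+9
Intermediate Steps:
O(A) = (51 + A)/(72 + A)
(8504 + t)*(-34232 + O(210)) = (8504 - 38381)*(-34232 + (51 + 210)/(72 + 210)) = -29877*(-34232 + 261/282) = -29877*(-34232 + (1/282)*261) = -29877*(-34232 + 87/94) = -29877*(-3217721/94) = 96135850317/94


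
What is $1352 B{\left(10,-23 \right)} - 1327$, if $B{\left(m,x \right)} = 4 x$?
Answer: $-125711$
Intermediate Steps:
$1352 B{\left(10,-23 \right)} - 1327 = 1352 \cdot 4 \left(-23\right) - 1327 = 1352 \left(-92\right) - 1327 = -124384 - 1327 = -125711$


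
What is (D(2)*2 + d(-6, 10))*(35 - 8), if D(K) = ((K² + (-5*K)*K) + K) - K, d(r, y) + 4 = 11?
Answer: -675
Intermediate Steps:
d(r, y) = 7 (d(r, y) = -4 + 11 = 7)
D(K) = -4*K² (D(K) = ((K² - 5*K²) + K) - K = (-4*K² + K) - K = (K - 4*K²) - K = -4*K²)
(D(2)*2 + d(-6, 10))*(35 - 8) = (-4*2²*2 + 7)*(35 - 8) = (-4*4*2 + 7)*27 = (-16*2 + 7)*27 = (-32 + 7)*27 = -25*27 = -675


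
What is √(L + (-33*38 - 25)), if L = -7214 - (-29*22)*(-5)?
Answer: I*√11683 ≈ 108.09*I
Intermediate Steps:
L = -10404 (L = -7214 - (-638)*(-5) = -7214 - 1*3190 = -7214 - 3190 = -10404)
√(L + (-33*38 - 25)) = √(-10404 + (-33*38 - 25)) = √(-10404 + (-1254 - 25)) = √(-10404 - 1279) = √(-11683) = I*√11683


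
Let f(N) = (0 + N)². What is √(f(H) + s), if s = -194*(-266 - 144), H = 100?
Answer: 22*√185 ≈ 299.23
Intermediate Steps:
f(N) = N²
s = 79540 (s = -194*(-410) = 79540)
√(f(H) + s) = √(100² + 79540) = √(10000 + 79540) = √89540 = 22*√185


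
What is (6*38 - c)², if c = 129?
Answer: 9801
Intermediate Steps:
(6*38 - c)² = (6*38 - 1*129)² = (228 - 129)² = 99² = 9801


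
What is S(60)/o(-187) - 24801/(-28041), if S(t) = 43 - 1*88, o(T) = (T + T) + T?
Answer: 1686134/1747889 ≈ 0.96467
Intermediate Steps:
o(T) = 3*T (o(T) = 2*T + T = 3*T)
S(t) = -45 (S(t) = 43 - 88 = -45)
S(60)/o(-187) - 24801/(-28041) = -45/(3*(-187)) - 24801/(-28041) = -45/(-561) - 24801*(-1/28041) = -45*(-1/561) + 8267/9347 = 15/187 + 8267/9347 = 1686134/1747889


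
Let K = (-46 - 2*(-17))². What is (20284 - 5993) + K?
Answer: 14435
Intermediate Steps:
K = 144 (K = (-46 + 34)² = (-12)² = 144)
(20284 - 5993) + K = (20284 - 5993) + 144 = 14291 + 144 = 14435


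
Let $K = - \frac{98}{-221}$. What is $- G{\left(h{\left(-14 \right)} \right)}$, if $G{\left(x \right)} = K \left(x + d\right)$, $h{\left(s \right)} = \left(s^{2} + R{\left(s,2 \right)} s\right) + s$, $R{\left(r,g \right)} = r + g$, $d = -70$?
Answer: $- \frac{27440}{221} \approx -124.16$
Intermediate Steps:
$K = \frac{98}{221}$ ($K = \left(-98\right) \left(- \frac{1}{221}\right) = \frac{98}{221} \approx 0.44344$)
$R{\left(r,g \right)} = g + r$
$h{\left(s \right)} = s + s^{2} + s \left(2 + s\right)$ ($h{\left(s \right)} = \left(s^{2} + \left(2 + s\right) s\right) + s = \left(s^{2} + s \left(2 + s\right)\right) + s = s + s^{2} + s \left(2 + s\right)$)
$G{\left(x \right)} = - \frac{6860}{221} + \frac{98 x}{221}$ ($G{\left(x \right)} = \frac{98 \left(x - 70\right)}{221} = \frac{98 \left(-70 + x\right)}{221} = - \frac{6860}{221} + \frac{98 x}{221}$)
$- G{\left(h{\left(-14 \right)} \right)} = - (- \frac{6860}{221} + \frac{98 \left(- 14 \left(3 + 2 \left(-14\right)\right)\right)}{221}) = - (- \frac{6860}{221} + \frac{98 \left(- 14 \left(3 - 28\right)\right)}{221}) = - (- \frac{6860}{221} + \frac{98 \left(\left(-14\right) \left(-25\right)\right)}{221}) = - (- \frac{6860}{221} + \frac{98}{221} \cdot 350) = - (- \frac{6860}{221} + \frac{34300}{221}) = \left(-1\right) \frac{27440}{221} = - \frac{27440}{221}$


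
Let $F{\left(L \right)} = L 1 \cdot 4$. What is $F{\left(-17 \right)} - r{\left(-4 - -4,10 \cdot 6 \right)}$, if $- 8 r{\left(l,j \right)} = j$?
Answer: $- \frac{121}{2} \approx -60.5$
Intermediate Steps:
$r{\left(l,j \right)} = - \frac{j}{8}$
$F{\left(L \right)} = 4 L$ ($F{\left(L \right)} = L 4 = 4 L$)
$F{\left(-17 \right)} - r{\left(-4 - -4,10 \cdot 6 \right)} = 4 \left(-17\right) - - \frac{10 \cdot 6}{8} = -68 - \left(- \frac{1}{8}\right) 60 = -68 - - \frac{15}{2} = -68 + \frac{15}{2} = - \frac{121}{2}$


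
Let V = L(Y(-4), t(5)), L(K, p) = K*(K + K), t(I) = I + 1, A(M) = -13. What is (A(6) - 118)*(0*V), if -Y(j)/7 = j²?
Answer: 0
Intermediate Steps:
t(I) = 1 + I
Y(j) = -7*j²
L(K, p) = 2*K² (L(K, p) = K*(2*K) = 2*K²)
V = 25088 (V = 2*(-7*(-4)²)² = 2*(-7*16)² = 2*(-112)² = 2*12544 = 25088)
(A(6) - 118)*(0*V) = (-13 - 118)*(0*25088) = -131*0 = 0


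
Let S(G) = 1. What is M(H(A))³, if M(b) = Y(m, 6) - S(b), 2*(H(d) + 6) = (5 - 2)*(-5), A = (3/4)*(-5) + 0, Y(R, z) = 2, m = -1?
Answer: 1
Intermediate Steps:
A = -15/4 (A = (3*(¼))*(-5) + 0 = (¾)*(-5) + 0 = -15/4 + 0 = -15/4 ≈ -3.7500)
H(d) = -27/2 (H(d) = -6 + ((5 - 2)*(-5))/2 = -6 + (3*(-5))/2 = -6 + (½)*(-15) = -6 - 15/2 = -27/2)
M(b) = 1 (M(b) = 2 - 1*1 = 2 - 1 = 1)
M(H(A))³ = 1³ = 1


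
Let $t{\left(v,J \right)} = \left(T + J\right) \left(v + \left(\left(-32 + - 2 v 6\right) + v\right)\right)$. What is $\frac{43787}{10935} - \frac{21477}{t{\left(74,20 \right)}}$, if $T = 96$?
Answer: $\frac{4156064419}{979251120} \approx 4.2441$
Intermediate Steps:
$t{\left(v,J \right)} = \left(-32 - 10 v\right) \left(96 + J\right)$ ($t{\left(v,J \right)} = \left(96 + J\right) \left(v + \left(\left(-32 + - 2 v 6\right) + v\right)\right) = \left(96 + J\right) \left(v - \left(32 + 11 v\right)\right) = \left(96 + J\right) \left(-32 - 10 v\right) = \left(-32 - 10 v\right) \left(96 + J\right)$)
$\frac{43787}{10935} - \frac{21477}{t{\left(74,20 \right)}} = \frac{43787}{10935} - \frac{21477}{-3072 - 71040 - 640 - 200 \cdot 74} = 43787 \cdot \frac{1}{10935} - \frac{21477}{-3072 - 71040 - 640 - 14800} = \frac{43787}{10935} - \frac{21477}{-89552} = \frac{43787}{10935} - - \frac{21477}{89552} = \frac{43787}{10935} + \frac{21477}{89552} = \frac{4156064419}{979251120}$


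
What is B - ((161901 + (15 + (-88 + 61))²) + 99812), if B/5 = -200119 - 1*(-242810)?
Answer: -48402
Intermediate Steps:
B = 213455 (B = 5*(-200119 - 1*(-242810)) = 5*(-200119 + 242810) = 5*42691 = 213455)
B - ((161901 + (15 + (-88 + 61))²) + 99812) = 213455 - ((161901 + (15 + (-88 + 61))²) + 99812) = 213455 - ((161901 + (15 - 27)²) + 99812) = 213455 - ((161901 + (-12)²) + 99812) = 213455 - ((161901 + 144) + 99812) = 213455 - (162045 + 99812) = 213455 - 1*261857 = 213455 - 261857 = -48402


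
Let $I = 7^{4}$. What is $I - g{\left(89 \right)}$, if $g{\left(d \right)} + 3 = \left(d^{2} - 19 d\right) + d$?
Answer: $-3915$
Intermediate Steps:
$g{\left(d \right)} = -3 + d^{2} - 18 d$ ($g{\left(d \right)} = -3 + \left(\left(d^{2} - 19 d\right) + d\right) = -3 + \left(d^{2} - 18 d\right) = -3 + d^{2} - 18 d$)
$I = 2401$
$I - g{\left(89 \right)} = 2401 - \left(-3 + 89^{2} - 1602\right) = 2401 - \left(-3 + 7921 - 1602\right) = 2401 - 6316 = -3915$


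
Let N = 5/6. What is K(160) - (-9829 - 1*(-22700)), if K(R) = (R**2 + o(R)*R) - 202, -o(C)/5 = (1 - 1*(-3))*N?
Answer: 29581/3 ≈ 9860.3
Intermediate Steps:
N = 5/6 (N = 5*(1/6) = 5/6 ≈ 0.83333)
o(C) = -50/3 (o(C) = -5*(1 - 1*(-3))*5/6 = -5*(1 + 3)*5/6 = -20*5/6 = -5*10/3 = -50/3)
K(R) = -202 + R**2 - 50*R/3 (K(R) = (R**2 - 50*R/3) - 202 = -202 + R**2 - 50*R/3)
K(160) - (-9829 - 1*(-22700)) = (-202 + 160**2 - 50/3*160) - (-9829 - 1*(-22700)) = (-202 + 25600 - 8000/3) - (-9829 + 22700) = 68194/3 - 1*12871 = 68194/3 - 12871 = 29581/3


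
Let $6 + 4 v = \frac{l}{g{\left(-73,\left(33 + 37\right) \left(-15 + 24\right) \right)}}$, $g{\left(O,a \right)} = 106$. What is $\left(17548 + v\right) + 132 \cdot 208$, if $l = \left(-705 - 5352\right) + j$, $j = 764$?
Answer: $\frac{19075767}{424} \approx 44990.0$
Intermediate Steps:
$l = -5293$ ($l = \left(-705 - 5352\right) + 764 = -6057 + 764 = -5293$)
$v = - \frac{5929}{424}$ ($v = - \frac{3}{2} + \frac{\left(-5293\right) \frac{1}{106}}{4} = - \frac{3}{2} + \frac{1}{4} \left(- \frac{5293}{106}\right) = - \frac{3}{2} - \frac{5293}{424} = - \frac{5929}{424} \approx -13.983$)
$\left(17548 + v\right) + 132 \cdot 208 = \left(17548 - \frac{5929}{424}\right) + 132 \cdot 208 = \frac{7434423}{424} + 27456 = \frac{19075767}{424}$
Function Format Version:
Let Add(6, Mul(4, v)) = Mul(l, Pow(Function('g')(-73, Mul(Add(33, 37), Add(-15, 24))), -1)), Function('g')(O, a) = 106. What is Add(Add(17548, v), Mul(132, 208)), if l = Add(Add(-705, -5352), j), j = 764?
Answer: Rational(19075767, 424) ≈ 44990.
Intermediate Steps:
l = -5293 (l = Add(Add(-705, -5352), 764) = Add(-6057, 764) = -5293)
v = Rational(-5929, 424) (v = Add(Rational(-3, 2), Mul(Rational(1, 4), Mul(-5293, Pow(106, -1)))) = Add(Rational(-3, 2), Mul(Rational(1, 4), Mul(-5293, Rational(1, 106)))) = Add(Rational(-3, 2), Mul(Rational(1, 4), Rational(-5293, 106))) = Add(Rational(-3, 2), Rational(-5293, 424)) = Rational(-5929, 424) ≈ -13.983)
Add(Add(17548, v), Mul(132, 208)) = Add(Add(17548, Rational(-5929, 424)), Mul(132, 208)) = Add(Rational(7434423, 424), 27456) = Rational(19075767, 424)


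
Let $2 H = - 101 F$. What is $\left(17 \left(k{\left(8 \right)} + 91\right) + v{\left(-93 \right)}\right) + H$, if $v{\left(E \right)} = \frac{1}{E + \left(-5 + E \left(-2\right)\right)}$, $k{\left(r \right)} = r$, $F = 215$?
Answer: $- \frac{807355}{88} \approx -9174.5$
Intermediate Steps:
$v{\left(E \right)} = \frac{1}{-5 - E}$ ($v{\left(E \right)} = \frac{1}{E - \left(5 + 2 E\right)} = \frac{1}{-5 - E}$)
$H = - \frac{21715}{2}$ ($H = \frac{\left(-101\right) 215}{2} = \frac{1}{2} \left(-21715\right) = - \frac{21715}{2} \approx -10858.0$)
$\left(17 \left(k{\left(8 \right)} + 91\right) + v{\left(-93 \right)}\right) + H = \left(17 \left(8 + 91\right) - \frac{1}{5 - 93}\right) - \frac{21715}{2} = \left(17 \cdot 99 - \frac{1}{-88}\right) - \frac{21715}{2} = \left(1683 - - \frac{1}{88}\right) - \frac{21715}{2} = \left(1683 + \frac{1}{88}\right) - \frac{21715}{2} = \frac{148105}{88} - \frac{21715}{2} = - \frac{807355}{88}$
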